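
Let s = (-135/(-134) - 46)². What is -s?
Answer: -36348841/17956 ≈ -2024.3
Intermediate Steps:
s = 36348841/17956 (s = (-135*(-1/134) - 46)² = (135/134 - 46)² = (-6029/134)² = 36348841/17956 ≈ 2024.3)
-s = -1*36348841/17956 = -36348841/17956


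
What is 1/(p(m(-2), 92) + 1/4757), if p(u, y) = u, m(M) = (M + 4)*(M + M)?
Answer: -4757/38055 ≈ -0.12500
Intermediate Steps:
m(M) = 2*M*(4 + M) (m(M) = (4 + M)*(2*M) = 2*M*(4 + M))
1/(p(m(-2), 92) + 1/4757) = 1/(2*(-2)*(4 - 2) + 1/4757) = 1/(2*(-2)*2 + 1/4757) = 1/(-8 + 1/4757) = 1/(-38055/4757) = -4757/38055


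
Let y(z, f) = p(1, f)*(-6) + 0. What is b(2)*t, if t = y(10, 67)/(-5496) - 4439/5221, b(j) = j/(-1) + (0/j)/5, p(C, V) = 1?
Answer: 176561/103966 ≈ 1.6983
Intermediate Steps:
y(z, f) = -6 (y(z, f) = 1*(-6) + 0 = -6 + 0 = -6)
b(j) = -j (b(j) = j*(-1) + 0*(⅕) = -j + 0 = -j)
t = -176561/207932 (t = -6/(-5496) - 4439/5221 = -6*(-1/5496) - 4439*1/5221 = 1/916 - 193/227 = -176561/207932 ≈ -0.84913)
b(2)*t = -1*2*(-176561/207932) = -2*(-176561/207932) = 176561/103966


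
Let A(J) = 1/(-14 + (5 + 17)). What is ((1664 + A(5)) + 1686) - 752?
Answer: 20785/8 ≈ 2598.1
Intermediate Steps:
A(J) = ⅛ (A(J) = 1/(-14 + 22) = 1/8 = ⅛)
((1664 + A(5)) + 1686) - 752 = ((1664 + ⅛) + 1686) - 752 = (13313/8 + 1686) - 752 = 26801/8 - 752 = 20785/8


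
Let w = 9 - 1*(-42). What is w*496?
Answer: 25296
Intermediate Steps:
w = 51 (w = 9 + 42 = 51)
w*496 = 51*496 = 25296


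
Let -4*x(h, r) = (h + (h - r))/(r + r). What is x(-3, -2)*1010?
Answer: -505/2 ≈ -252.50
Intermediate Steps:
x(h, r) = -(-r + 2*h)/(8*r) (x(h, r) = -(h + (h - r))/(4*(r + r)) = -(-r + 2*h)/(4*(2*r)) = -(-r + 2*h)*1/(2*r)/4 = -(-r + 2*h)/(8*r))
x(-3, -2)*1010 = ((1/8)*(-2 - 2*(-3))/(-2))*1010 = ((1/8)*(-1/2)*(-2 + 6))*1010 = ((1/8)*(-1/2)*4)*1010 = -1/4*1010 = -505/2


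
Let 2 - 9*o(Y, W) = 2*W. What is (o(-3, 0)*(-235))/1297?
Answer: -470/11673 ≈ -0.040264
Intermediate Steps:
o(Y, W) = 2/9 - 2*W/9
(o(-3, 0)*(-235))/1297 = ((2/9 - 2/9*0)*(-235))/1297 = ((2/9 + 0)*(-235))*(1/1297) = ((2/9)*(-235))*(1/1297) = -470/9*1/1297 = -470/11673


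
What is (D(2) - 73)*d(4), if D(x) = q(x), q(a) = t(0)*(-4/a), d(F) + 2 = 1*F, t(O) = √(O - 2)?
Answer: -146 - 4*I*√2 ≈ -146.0 - 5.6569*I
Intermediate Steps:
t(O) = √(-2 + O)
d(F) = -2 + F (d(F) = -2 + 1*F = -2 + F)
q(a) = -4*I*√2/a (q(a) = √(-2 + 0)*(-4/a) = √(-2)*(-4/a) = (I*√2)*(-4/a) = -4*I*√2/a)
D(x) = -4*I*√2/x
(D(2) - 73)*d(4) = (-4*I*√2/2 - 73)*(-2 + 4) = (-4*I*√2*½ - 73)*2 = (-2*I*√2 - 73)*2 = (-73 - 2*I*√2)*2 = -146 - 4*I*√2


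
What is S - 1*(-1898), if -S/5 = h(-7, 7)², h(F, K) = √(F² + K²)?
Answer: 1408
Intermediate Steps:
S = -490 (S = -5*(√((-7)² + 7²))² = -5*(√(49 + 49))² = -5*(√98)² = -5*(7*√2)² = -5*98 = -490)
S - 1*(-1898) = -490 - 1*(-1898) = -490 + 1898 = 1408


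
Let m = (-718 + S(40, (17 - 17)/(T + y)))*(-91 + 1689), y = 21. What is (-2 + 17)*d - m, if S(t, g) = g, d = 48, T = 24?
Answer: 1148084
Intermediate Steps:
m = -1147364 (m = (-718 + (17 - 17)/(24 + 21))*(-91 + 1689) = (-718 + 0/45)*1598 = (-718 + 0*(1/45))*1598 = (-718 + 0)*1598 = -718*1598 = -1147364)
(-2 + 17)*d - m = (-2 + 17)*48 - 1*(-1147364) = 15*48 + 1147364 = 720 + 1147364 = 1148084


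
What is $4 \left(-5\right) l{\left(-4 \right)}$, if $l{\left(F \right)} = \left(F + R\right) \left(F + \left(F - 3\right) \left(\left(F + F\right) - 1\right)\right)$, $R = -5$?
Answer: $10620$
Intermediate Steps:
$l{\left(F \right)} = \left(-5 + F\right) \left(F + \left(-1 + 2 F\right) \left(-3 + F\right)\right)$ ($l{\left(F \right)} = \left(F - 5\right) \left(F + \left(F - 3\right) \left(\left(F + F\right) - 1\right)\right) = \left(-5 + F\right) \left(F + \left(-3 + F\right) \left(2 F - 1\right)\right) = \left(-5 + F\right) \left(F + \left(-3 + F\right) \left(-1 + 2 F\right)\right) = \left(-5 + F\right) \left(F + \left(-1 + 2 F\right) \left(-3 + F\right)\right)$)
$4 \left(-5\right) l{\left(-4 \right)} = 4 \left(-5\right) \left(-15 - 16 \left(-4\right)^{2} + 2 \left(-4\right)^{3} + 33 \left(-4\right)\right) = - 20 \left(-15 - 256 + 2 \left(-64\right) - 132\right) = - 20 \left(-15 - 256 - 128 - 132\right) = \left(-20\right) \left(-531\right) = 10620$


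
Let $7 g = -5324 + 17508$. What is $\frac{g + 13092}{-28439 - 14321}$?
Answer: $- \frac{25957}{74830} \approx -0.34688$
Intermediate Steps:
$g = \frac{12184}{7}$ ($g = \frac{-5324 + 17508}{7} = \frac{1}{7} \cdot 12184 = \frac{12184}{7} \approx 1740.6$)
$\frac{g + 13092}{-28439 - 14321} = \frac{\frac{12184}{7} + 13092}{-28439 - 14321} = \frac{103828}{7 \left(-42760\right)} = \frac{103828}{7} \left(- \frac{1}{42760}\right) = - \frac{25957}{74830}$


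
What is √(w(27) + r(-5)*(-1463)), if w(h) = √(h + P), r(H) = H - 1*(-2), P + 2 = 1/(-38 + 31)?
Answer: √(215061 + 7*√1218)/7 ≈ 66.287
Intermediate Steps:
P = -15/7 (P = -2 + 1/(-38 + 31) = -2 + 1/(-7) = -2 - ⅐ = -15/7 ≈ -2.1429)
r(H) = 2 + H (r(H) = H + 2 = 2 + H)
w(h) = √(-15/7 + h) (w(h) = √(h - 15/7) = √(-15/7 + h))
√(w(27) + r(-5)*(-1463)) = √(√(-105 + 49*27)/7 + (2 - 5)*(-1463)) = √(√(-105 + 1323)/7 - 3*(-1463)) = √(√1218/7 + 4389) = √(4389 + √1218/7)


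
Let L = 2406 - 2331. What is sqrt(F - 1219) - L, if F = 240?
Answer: -75 + I*sqrt(979) ≈ -75.0 + 31.289*I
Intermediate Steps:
L = 75
sqrt(F - 1219) - L = sqrt(240 - 1219) - 1*75 = sqrt(-979) - 75 = I*sqrt(979) - 75 = -75 + I*sqrt(979)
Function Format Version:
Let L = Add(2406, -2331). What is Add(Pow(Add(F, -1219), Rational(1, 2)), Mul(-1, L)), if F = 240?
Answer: Add(-75, Mul(I, Pow(979, Rational(1, 2)))) ≈ Add(-75.000, Mul(31.289, I))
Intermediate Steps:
L = 75
Add(Pow(Add(F, -1219), Rational(1, 2)), Mul(-1, L)) = Add(Pow(Add(240, -1219), Rational(1, 2)), Mul(-1, 75)) = Add(Pow(-979, Rational(1, 2)), -75) = Add(Mul(I, Pow(979, Rational(1, 2))), -75) = Add(-75, Mul(I, Pow(979, Rational(1, 2))))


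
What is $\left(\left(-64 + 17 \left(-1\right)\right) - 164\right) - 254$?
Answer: $-499$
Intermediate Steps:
$\left(\left(-64 + 17 \left(-1\right)\right) - 164\right) - 254 = \left(\left(-64 - 17\right) - 164\right) - 254 = \left(-81 - 164\right) - 254 = -245 - 254 = -499$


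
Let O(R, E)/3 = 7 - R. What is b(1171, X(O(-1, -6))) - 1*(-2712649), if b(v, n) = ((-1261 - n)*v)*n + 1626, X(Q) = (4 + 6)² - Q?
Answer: -116273377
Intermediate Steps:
O(R, E) = 21 - 3*R (O(R, E) = 3*(7 - R) = 21 - 3*R)
X(Q) = 100 - Q (X(Q) = 10² - Q = 100 - Q)
b(v, n) = 1626 + n*v*(-1261 - n) (b(v, n) = (v*(-1261 - n))*n + 1626 = n*v*(-1261 - n) + 1626 = 1626 + n*v*(-1261 - n))
b(1171, X(O(-1, -6))) - 1*(-2712649) = (1626 - 1*1171*(100 - (21 - 3*(-1)))² - 1261*(100 - (21 - 3*(-1)))*1171) - 1*(-2712649) = (1626 - 1*1171*(100 - (21 + 3))² - 1261*(100 - (21 + 3))*1171) + 2712649 = (1626 - 1*1171*(100 - 1*24)² - 1261*(100 - 1*24)*1171) + 2712649 = (1626 - 1*1171*(100 - 24)² - 1261*(100 - 24)*1171) + 2712649 = (1626 - 1*1171*76² - 1261*76*1171) + 2712649 = (1626 - 1*1171*5776 - 112223956) + 2712649 = (1626 - 6763696 - 112223956) + 2712649 = -118986026 + 2712649 = -116273377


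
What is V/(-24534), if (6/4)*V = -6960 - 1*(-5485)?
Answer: 1475/36801 ≈ 0.040080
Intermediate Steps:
V = -2950/3 (V = 2*(-6960 - 1*(-5485))/3 = 2*(-6960 + 5485)/3 = (2/3)*(-1475) = -2950/3 ≈ -983.33)
V/(-24534) = -2950/3/(-24534) = -2950/3*(-1/24534) = 1475/36801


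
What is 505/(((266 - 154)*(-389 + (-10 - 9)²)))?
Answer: -505/3136 ≈ -0.16103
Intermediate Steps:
505/(((266 - 154)*(-389 + (-10 - 9)²))) = 505/((112*(-389 + (-19)²))) = 505/((112*(-389 + 361))) = 505/((112*(-28))) = 505/(-3136) = 505*(-1/3136) = -505/3136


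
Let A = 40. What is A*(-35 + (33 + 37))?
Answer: 1400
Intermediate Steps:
A*(-35 + (33 + 37)) = 40*(-35 + (33 + 37)) = 40*(-35 + 70) = 40*35 = 1400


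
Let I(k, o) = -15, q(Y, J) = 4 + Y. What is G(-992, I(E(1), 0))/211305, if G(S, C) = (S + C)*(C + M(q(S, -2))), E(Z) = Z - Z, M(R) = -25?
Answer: 8056/42261 ≈ 0.19062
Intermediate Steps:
E(Z) = 0
G(S, C) = (-25 + C)*(C + S) (G(S, C) = (S + C)*(C - 25) = (C + S)*(-25 + C) = (-25 + C)*(C + S))
G(-992, I(E(1), 0))/211305 = ((-15)² - 25*(-15) - 25*(-992) - 15*(-992))/211305 = (225 + 375 + 24800 + 14880)*(1/211305) = 40280*(1/211305) = 8056/42261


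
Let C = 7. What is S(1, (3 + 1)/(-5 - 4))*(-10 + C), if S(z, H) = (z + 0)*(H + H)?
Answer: 8/3 ≈ 2.6667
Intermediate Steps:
S(z, H) = 2*H*z (S(z, H) = z*(2*H) = 2*H*z)
S(1, (3 + 1)/(-5 - 4))*(-10 + C) = (2*((3 + 1)/(-5 - 4))*1)*(-10 + 7) = (2*(4/(-9))*1)*(-3) = (2*(4*(-⅑))*1)*(-3) = (2*(-4/9)*1)*(-3) = -8/9*(-3) = 8/3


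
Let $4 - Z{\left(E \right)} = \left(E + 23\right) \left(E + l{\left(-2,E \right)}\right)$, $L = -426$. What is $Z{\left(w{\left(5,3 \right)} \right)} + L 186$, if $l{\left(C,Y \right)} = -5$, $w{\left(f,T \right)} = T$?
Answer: $-79180$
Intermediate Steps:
$Z{\left(E \right)} = 4 - \left(-5 + E\right) \left(23 + E\right)$ ($Z{\left(E \right)} = 4 - \left(E + 23\right) \left(E - 5\right) = 4 - \left(23 + E\right) \left(-5 + E\right) = 4 - \left(-5 + E\right) \left(23 + E\right)$)
$Z{\left(w{\left(5,3 \right)} \right)} + L 186 = \left(119 - 3^{2} - 54\right) - 79236 = \left(119 - 9 - 54\right) - 79236 = 56 - 79236 = -79180$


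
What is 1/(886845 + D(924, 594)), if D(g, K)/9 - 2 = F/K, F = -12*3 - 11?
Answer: 66/58532911 ≈ 1.1276e-6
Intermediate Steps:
F = -47 (F = -36 - 11 = -47)
D(g, K) = 18 - 423/K (D(g, K) = 18 + 9*(-47/K) = 18 - 423/K)
1/(886845 + D(924, 594)) = 1/(886845 + (18 - 423/594)) = 1/(886845 + (18 - 423*1/594)) = 1/(886845 + (18 - 47/66)) = 1/(886845 + 1141/66) = 1/(58532911/66) = 66/58532911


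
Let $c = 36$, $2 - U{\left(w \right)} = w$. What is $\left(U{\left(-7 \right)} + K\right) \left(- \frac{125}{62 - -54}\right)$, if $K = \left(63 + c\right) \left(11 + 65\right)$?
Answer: $- \frac{941625}{116} \approx -8117.5$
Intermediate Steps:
$U{\left(w \right)} = 2 - w$
$K = 7524$ ($K = \left(63 + 36\right) \left(11 + 65\right) = 99 \cdot 76 = 7524$)
$\left(U{\left(-7 \right)} + K\right) \left(- \frac{125}{62 - -54}\right) = \left(\left(2 - -7\right) + 7524\right) \left(- \frac{125}{62 - -54}\right) = \left(\left(2 + 7\right) + 7524\right) \left(- \frac{125}{62 + 54}\right) = \left(9 + 7524\right) \left(- \frac{125}{116}\right) = 7533 \left(\left(-125\right) \frac{1}{116}\right) = 7533 \left(- \frac{125}{116}\right) = - \frac{941625}{116}$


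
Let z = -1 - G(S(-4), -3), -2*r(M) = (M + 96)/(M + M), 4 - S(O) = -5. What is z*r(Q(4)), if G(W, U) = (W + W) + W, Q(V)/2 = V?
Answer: 91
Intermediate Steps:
S(O) = 9 (S(O) = 4 - 1*(-5) = 4 + 5 = 9)
Q(V) = 2*V
r(M) = -(96 + M)/(4*M) (r(M) = -(M + 96)/(2*(M + M)) = -(96 + M)/(2*(2*M)) = -(96 + M)*1/(2*M)/2 = -(96 + M)/(4*M))
G(W, U) = 3*W (G(W, U) = 2*W + W = 3*W)
z = -28 (z = -1 - 3*9 = -1 - 1*27 = -1 - 27 = -28)
z*r(Q(4)) = -7*(-96 - 2*4)/(2*4) = -7*(-96 - 1*8)/8 = -7*(-96 - 8)/8 = -7*(-104)/8 = -28*(-13/4) = 91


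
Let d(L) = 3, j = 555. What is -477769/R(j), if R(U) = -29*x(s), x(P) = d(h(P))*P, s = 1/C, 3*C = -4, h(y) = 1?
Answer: -1911076/261 ≈ -7322.1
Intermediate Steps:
C = -4/3 (C = (⅓)*(-4) = -4/3 ≈ -1.3333)
s = -¾ (s = 1/(-4/3) = -¾ ≈ -0.75000)
x(P) = 3*P
R(U) = 261/4 (R(U) = -87*(-3)/4 = -29*(-9/4) = 261/4)
-477769/R(j) = -477769/261/4 = -477769*4/261 = -1911076/261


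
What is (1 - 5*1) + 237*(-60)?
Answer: -14224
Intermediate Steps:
(1 - 5*1) + 237*(-60) = (1 - 5) - 14220 = -4 - 14220 = -14224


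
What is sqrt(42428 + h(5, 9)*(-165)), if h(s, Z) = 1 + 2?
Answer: sqrt(41933) ≈ 204.78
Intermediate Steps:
h(s, Z) = 3
sqrt(42428 + h(5, 9)*(-165)) = sqrt(42428 + 3*(-165)) = sqrt(42428 - 495) = sqrt(41933)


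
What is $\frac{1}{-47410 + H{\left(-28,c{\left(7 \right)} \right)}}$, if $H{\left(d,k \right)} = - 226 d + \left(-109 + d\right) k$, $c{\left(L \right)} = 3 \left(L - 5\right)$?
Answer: $- \frac{1}{41904} \approx -2.3864 \cdot 10^{-5}$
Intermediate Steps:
$c{\left(L \right)} = -15 + 3 L$ ($c{\left(L \right)} = 3 \left(-5 + L\right) = -15 + 3 L$)
$H{\left(d,k \right)} = - 226 d + k \left(-109 + d\right)$
$\frac{1}{-47410 + H{\left(-28,c{\left(7 \right)} \right)}} = \frac{1}{-47410 - \left(-6328 + 137 \left(-15 + 3 \cdot 7\right)\right)} = \frac{1}{-47410 - \left(-6328 + 137 \left(-15 + 21\right)\right)} = \frac{1}{-47410 - -5506} = \frac{1}{-47410 + 5506} = \frac{1}{-41904} = - \frac{1}{41904}$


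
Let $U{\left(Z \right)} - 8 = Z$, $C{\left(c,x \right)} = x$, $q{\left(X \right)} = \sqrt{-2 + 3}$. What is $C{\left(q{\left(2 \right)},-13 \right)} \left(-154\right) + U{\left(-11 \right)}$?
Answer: $1999$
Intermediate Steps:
$q{\left(X \right)} = 1$ ($q{\left(X \right)} = \sqrt{1} = 1$)
$U{\left(Z \right)} = 8 + Z$
$C{\left(q{\left(2 \right)},-13 \right)} \left(-154\right) + U{\left(-11 \right)} = \left(-13\right) \left(-154\right) + \left(8 - 11\right) = 2002 - 3 = 1999$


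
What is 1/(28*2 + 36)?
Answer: 1/92 ≈ 0.010870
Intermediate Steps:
1/(28*2 + 36) = 1/(56 + 36) = 1/92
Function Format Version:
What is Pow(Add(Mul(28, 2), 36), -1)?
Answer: Rational(1, 92) ≈ 0.010870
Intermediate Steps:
Pow(Add(Mul(28, 2), 36), -1) = Pow(Add(56, 36), -1) = Pow(92, -1) = Rational(1, 92)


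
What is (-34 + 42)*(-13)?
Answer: -104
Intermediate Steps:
(-34 + 42)*(-13) = 8*(-13) = -104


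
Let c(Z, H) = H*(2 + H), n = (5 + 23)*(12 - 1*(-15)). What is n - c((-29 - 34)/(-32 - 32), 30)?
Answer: -204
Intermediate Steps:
n = 756 (n = 28*(12 + 15) = 28*27 = 756)
n - c((-29 - 34)/(-32 - 32), 30) = 756 - 30*(2 + 30) = 756 - 30*32 = 756 - 1*960 = 756 - 960 = -204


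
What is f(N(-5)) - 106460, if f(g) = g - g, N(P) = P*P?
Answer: -106460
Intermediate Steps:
N(P) = P²
f(g) = 0
f(N(-5)) - 106460 = 0 - 106460 = -106460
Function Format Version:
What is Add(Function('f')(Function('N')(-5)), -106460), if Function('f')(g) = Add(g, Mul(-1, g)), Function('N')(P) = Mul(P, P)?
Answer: -106460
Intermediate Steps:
Function('N')(P) = Pow(P, 2)
Function('f')(g) = 0
Add(Function('f')(Function('N')(-5)), -106460) = Add(0, -106460) = -106460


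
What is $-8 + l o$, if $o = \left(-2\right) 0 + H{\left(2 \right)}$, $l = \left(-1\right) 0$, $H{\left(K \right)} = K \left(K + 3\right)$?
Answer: $-8$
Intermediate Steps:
$H{\left(K \right)} = K \left(3 + K\right)$
$l = 0$
$o = 10$ ($o = \left(-2\right) 0 + 2 \left(3 + 2\right) = 0 + 2 \cdot 5 = 0 + 10 = 10$)
$-8 + l o = -8 + 0 \cdot 10 = -8 + 0 = -8$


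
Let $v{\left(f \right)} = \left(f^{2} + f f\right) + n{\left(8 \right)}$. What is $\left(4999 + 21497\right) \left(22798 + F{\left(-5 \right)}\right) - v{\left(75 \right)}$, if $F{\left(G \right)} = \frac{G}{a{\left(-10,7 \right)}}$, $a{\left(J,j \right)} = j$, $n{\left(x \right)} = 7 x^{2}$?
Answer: $\frac{4228176290}{7} \approx 6.0402 \cdot 10^{8}$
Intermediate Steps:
$F{\left(G \right)} = \frac{G}{7}$
$v{\left(f \right)} = 448 + 2 f^{2}$ ($v{\left(f \right)} = \left(f^{2} + f f\right) + 7 \cdot 8^{2} = \left(f^{2} + f^{2}\right) + 7 \cdot 64 = 2 f^{2} + 448 = 448 + 2 f^{2}$)
$\left(4999 + 21497\right) \left(22798 + F{\left(-5 \right)}\right) - v{\left(75 \right)} = \left(4999 + 21497\right) \left(22798 + \frac{1}{7} \left(-5\right)\right) - \left(448 + 2 \cdot 75^{2}\right) = 26496 \left(22798 - \frac{5}{7}\right) - \left(448 + 2 \cdot 5625\right) = 26496 \cdot \frac{159581}{7} - \left(448 + 11250\right) = \frac{4228258176}{7} - 11698 = \frac{4228176290}{7}$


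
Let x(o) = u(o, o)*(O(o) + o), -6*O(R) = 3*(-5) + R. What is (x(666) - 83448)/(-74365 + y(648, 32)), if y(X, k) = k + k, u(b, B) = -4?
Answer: 85678/74301 ≈ 1.1531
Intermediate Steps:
O(R) = 5/2 - R/6 (O(R) = -(3*(-5) + R)/6 = -(-15 + R)/6 = 5/2 - R/6)
x(o) = -10 - 10*o/3 (x(o) = -4*((5/2 - o/6) + o) = -4*(5/2 + 5*o/6) = -10 - 10*o/3)
y(X, k) = 2*k
(x(666) - 83448)/(-74365 + y(648, 32)) = ((-10 - 10/3*666) - 83448)/(-74365 + 2*32) = ((-10 - 2220) - 83448)/(-74365 + 64) = (-2230 - 83448)/(-74301) = -85678*(-1/74301) = 85678/74301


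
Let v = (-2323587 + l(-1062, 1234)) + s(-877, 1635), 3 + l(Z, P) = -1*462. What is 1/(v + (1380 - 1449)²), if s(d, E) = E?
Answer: -1/2317656 ≈ -4.3147e-7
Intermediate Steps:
l(Z, P) = -465 (l(Z, P) = -3 - 1*462 = -3 - 462 = -465)
v = -2322417 (v = (-2323587 - 465) + 1635 = -2324052 + 1635 = -2322417)
1/(v + (1380 - 1449)²) = 1/(-2322417 + (1380 - 1449)²) = 1/(-2322417 + (-69)²) = 1/(-2322417 + 4761) = 1/(-2317656) = -1/2317656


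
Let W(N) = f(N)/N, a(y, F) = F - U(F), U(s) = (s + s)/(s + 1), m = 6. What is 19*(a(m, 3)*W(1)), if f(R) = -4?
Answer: -114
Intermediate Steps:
U(s) = 2*s/(1 + s) (U(s) = (2*s)/(1 + s) = 2*s/(1 + s))
a(y, F) = F - 2*F/(1 + F)
W(N) = -4/N
19*(a(m, 3)*W(1)) = 19*((3*(-1 + 3)/(1 + 3))*(-4/1)) = 19*((3*2/4)*(-4*1)) = 19*((3*(¼)*2)*(-4)) = 19*((3/2)*(-4)) = 19*(-6) = -114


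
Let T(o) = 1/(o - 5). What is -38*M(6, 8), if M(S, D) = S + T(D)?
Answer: -722/3 ≈ -240.67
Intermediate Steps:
T(o) = 1/(-5 + o)
M(S, D) = S + 1/(-5 + D)
-38*M(6, 8) = -38*(1 + 6*(-5 + 8))/(-5 + 8) = -38*(1 + 6*3)/3 = -38*(1 + 18)/3 = -38*19/3 = -722/3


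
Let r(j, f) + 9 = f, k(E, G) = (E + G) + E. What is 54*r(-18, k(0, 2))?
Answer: -378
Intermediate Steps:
k(E, G) = G + 2*E
r(j, f) = -9 + f
54*r(-18, k(0, 2)) = 54*(-9 + (2 + 2*0)) = 54*(-9 + (2 + 0)) = 54*(-9 + 2) = 54*(-7) = -378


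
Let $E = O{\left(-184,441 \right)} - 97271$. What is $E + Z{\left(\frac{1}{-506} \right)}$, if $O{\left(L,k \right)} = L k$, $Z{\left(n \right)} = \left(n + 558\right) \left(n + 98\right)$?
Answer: $- \frac{31679922251}{256036} \approx -1.2373 \cdot 10^{5}$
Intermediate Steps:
$Z{\left(n \right)} = \left(98 + n\right) \left(558 + n\right)$ ($Z{\left(n \right)} = \left(558 + n\right) \left(98 + n\right) = \left(98 + n\right) \left(558 + n\right)$)
$E = -178415$ ($E = \left(-184\right) 441 - 97271 = -81144 - 97271 = -178415$)
$E + Z{\left(\frac{1}{-506} \right)} = -178415 + \left(54684 + \left(\frac{1}{-506}\right)^{2} + \frac{656}{-506}\right) = -178415 + \left(54684 + \left(- \frac{1}{506}\right)^{2} + 656 \left(- \frac{1}{506}\right)\right) = -178415 + \left(54684 + \frac{1}{256036} - \frac{328}{253}\right) = -178415 + \frac{14000740689}{256036} = - \frac{31679922251}{256036}$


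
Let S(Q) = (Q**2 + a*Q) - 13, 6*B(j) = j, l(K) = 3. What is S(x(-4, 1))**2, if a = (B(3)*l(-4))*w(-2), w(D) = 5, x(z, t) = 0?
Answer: 169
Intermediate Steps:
B(j) = j/6
a = 15/2 (a = (((1/6)*3)*3)*5 = ((1/2)*3)*5 = (3/2)*5 = 15/2 ≈ 7.5000)
S(Q) = -13 + Q**2 + 15*Q/2 (S(Q) = (Q**2 + 15*Q/2) - 13 = -13 + Q**2 + 15*Q/2)
S(x(-4, 1))**2 = (-13 + 0**2 + (15/2)*0)**2 = (-13 + 0 + 0)**2 = (-13)**2 = 169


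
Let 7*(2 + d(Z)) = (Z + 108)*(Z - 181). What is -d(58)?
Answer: 20432/7 ≈ 2918.9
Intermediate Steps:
d(Z) = -2 + (-181 + Z)*(108 + Z)/7 (d(Z) = -2 + ((Z + 108)*(Z - 181))/7 = -2 + ((108 + Z)*(-181 + Z))/7 = -2 + ((-181 + Z)*(108 + Z))/7 = -2 + (-181 + Z)*(108 + Z)/7)
-d(58) = -(-19562/7 - 73/7*58 + (1/7)*58**2) = -(-19562/7 - 4234/7 + (1/7)*3364) = -(-19562/7 - 4234/7 + 3364/7) = -1*(-20432/7) = 20432/7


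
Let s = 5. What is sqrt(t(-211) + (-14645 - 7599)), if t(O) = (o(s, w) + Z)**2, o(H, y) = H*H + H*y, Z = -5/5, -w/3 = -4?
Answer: 2*I*sqrt(3797) ≈ 123.24*I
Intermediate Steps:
w = 12 (w = -3*(-4) = 12)
Z = -1 (Z = -5*1/5 = -1)
o(H, y) = H**2 + H*y
t(O) = 7056 (t(O) = (5*(5 + 12) - 1)**2 = (5*17 - 1)**2 = (85 - 1)**2 = 84**2 = 7056)
sqrt(t(-211) + (-14645 - 7599)) = sqrt(7056 + (-14645 - 7599)) = sqrt(7056 - 22244) = sqrt(-15188) = 2*I*sqrt(3797)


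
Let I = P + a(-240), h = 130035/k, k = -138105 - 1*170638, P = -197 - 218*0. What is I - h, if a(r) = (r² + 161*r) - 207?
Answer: 5729165143/308743 ≈ 18556.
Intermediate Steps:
a(r) = -207 + r² + 161*r
P = -197 (P = -197 + 0 = -197)
k = -308743 (k = -138105 - 170638 = -308743)
h = -130035/308743 (h = 130035/(-308743) = 130035*(-1/308743) = -130035/308743 ≈ -0.42118)
I = 18556 (I = -197 + (-207 + (-240)² + 161*(-240)) = -197 + (-207 + 57600 - 38640) = -197 + 18753 = 18556)
I - h = 18556 - 1*(-130035/308743) = 18556 + 130035/308743 = 5729165143/308743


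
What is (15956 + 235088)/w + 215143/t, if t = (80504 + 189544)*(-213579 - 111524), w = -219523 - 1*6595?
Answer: -11020029354453205/9925835700153696 ≈ -1.1102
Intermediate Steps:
w = -226118 (w = -219523 - 6595 = -226118)
t = -87793414944 (t = 270048*(-325103) = -87793414944)
(15956 + 235088)/w + 215143/t = (15956 + 235088)/(-226118) + 215143/(-87793414944) = 251044*(-1/226118) + 215143*(-1/87793414944) = -125522/113059 - 215143/87793414944 = -11020029354453205/9925835700153696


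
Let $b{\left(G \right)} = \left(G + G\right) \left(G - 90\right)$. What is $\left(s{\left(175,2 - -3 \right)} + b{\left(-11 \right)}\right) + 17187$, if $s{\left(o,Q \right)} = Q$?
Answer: $19414$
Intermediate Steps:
$b{\left(G \right)} = 2 G \left(-90 + G\right)$
$\left(s{\left(175,2 - -3 \right)} + b{\left(-11 \right)}\right) + 17187 = \left(\left(2 - -3\right) + 2 \left(-11\right) \left(-90 - 11\right)\right) + 17187 = \left(\left(2 + 3\right) + 2 \left(-11\right) \left(-101\right)\right) + 17187 = \left(5 + 2222\right) + 17187 = 2227 + 17187 = 19414$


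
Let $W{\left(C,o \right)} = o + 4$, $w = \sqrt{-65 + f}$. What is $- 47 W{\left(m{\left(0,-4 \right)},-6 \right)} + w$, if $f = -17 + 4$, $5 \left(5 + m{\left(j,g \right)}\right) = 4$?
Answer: $94 + i \sqrt{78} \approx 94.0 + 8.8318 i$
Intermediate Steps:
$m{\left(j,g \right)} = - \frac{21}{5}$ ($m{\left(j,g \right)} = -5 + \frac{1}{5} \cdot 4 = -5 + \frac{4}{5} = - \frac{21}{5}$)
$f = -13$
$w = i \sqrt{78}$ ($w = \sqrt{-65 - 13} = \sqrt{-78} = i \sqrt{78} \approx 8.8318 i$)
$W{\left(C,o \right)} = 4 + o$
$- 47 W{\left(m{\left(0,-4 \right)},-6 \right)} + w = - 47 \left(4 - 6\right) + i \sqrt{78} = \left(-47\right) \left(-2\right) + i \sqrt{78} = 94 + i \sqrt{78}$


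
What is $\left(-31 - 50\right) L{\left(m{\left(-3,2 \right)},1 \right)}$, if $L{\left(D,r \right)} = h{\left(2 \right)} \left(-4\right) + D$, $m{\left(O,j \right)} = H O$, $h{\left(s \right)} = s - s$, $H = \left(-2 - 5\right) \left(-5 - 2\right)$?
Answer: $11907$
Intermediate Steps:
$H = 49$ ($H = \left(-7\right) \left(-7\right) = 49$)
$h{\left(s \right)} = 0$
$m{\left(O,j \right)} = 49 O$
$L{\left(D,r \right)} = D$ ($L{\left(D,r \right)} = 0 \left(-4\right) + D = 0 + D = D$)
$\left(-31 - 50\right) L{\left(m{\left(-3,2 \right)},1 \right)} = \left(-31 - 50\right) 49 \left(-3\right) = \left(-81\right) \left(-147\right) = 11907$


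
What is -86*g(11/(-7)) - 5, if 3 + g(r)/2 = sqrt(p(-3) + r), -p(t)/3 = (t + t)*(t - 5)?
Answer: 511 - 172*I*sqrt(7133)/7 ≈ 511.0 - 2075.2*I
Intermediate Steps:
p(t) = -6*t*(-5 + t) (p(t) = -3*(t + t)*(t - 5) = -3*2*t*(-5 + t) = -6*t*(-5 + t))
g(r) = -6 + 2*sqrt(-144 + r) (g(r) = -6 + 2*sqrt(6*(-3)*(5 - 1*(-3)) + r) = -6 + 2*sqrt(6*(-3)*(5 + 3) + r) = -6 + 2*sqrt(6*(-3)*8 + r) = -6 + 2*sqrt(-144 + r))
-86*g(11/(-7)) - 5 = -86*(-6 + 2*sqrt(-144 + 11/(-7))) - 5 = -86*(-6 + 2*sqrt(-144 + 11*(-1/7))) - 5 = -86*(-6 + 2*sqrt(-144 - 11/7)) - 5 = -86*(-6 + 2*sqrt(-1019/7)) - 5 = -86*(-6 + 2*(I*sqrt(7133)/7)) - 5 = -86*(-6 + 2*I*sqrt(7133)/7) - 5 = (516 - 172*I*sqrt(7133)/7) - 5 = 511 - 172*I*sqrt(7133)/7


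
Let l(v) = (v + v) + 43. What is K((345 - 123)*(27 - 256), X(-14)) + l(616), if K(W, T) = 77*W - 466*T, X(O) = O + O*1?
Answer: -3900203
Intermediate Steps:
X(O) = 2*O (X(O) = O + O = 2*O)
l(v) = 43 + 2*v (l(v) = 2*v + 43 = 43 + 2*v)
K(W, T) = -466*T + 77*W
K((345 - 123)*(27 - 256), X(-14)) + l(616) = (-932*(-14) + 77*((345 - 123)*(27 - 256))) + (43 + 2*616) = (-466*(-28) + 77*(222*(-229))) + (43 + 1232) = (13048 + 77*(-50838)) + 1275 = (13048 - 3914526) + 1275 = -3901478 + 1275 = -3900203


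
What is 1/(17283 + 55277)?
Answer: 1/72560 ≈ 1.3782e-5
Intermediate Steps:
1/(17283 + 55277) = 1/72560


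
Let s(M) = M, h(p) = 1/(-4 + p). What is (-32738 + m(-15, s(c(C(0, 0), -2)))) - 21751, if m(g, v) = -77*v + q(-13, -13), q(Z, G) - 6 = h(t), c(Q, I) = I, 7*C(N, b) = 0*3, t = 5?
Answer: -54328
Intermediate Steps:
C(N, b) = 0 (C(N, b) = (0*3)/7 = (⅐)*0 = 0)
q(Z, G) = 7 (q(Z, G) = 6 + 1/(-4 + 5) = 6 + 1/1 = 6 + 1 = 7)
m(g, v) = 7 - 77*v (m(g, v) = -77*v + 7 = 7 - 77*v)
(-32738 + m(-15, s(c(C(0, 0), -2)))) - 21751 = (-32738 + (7 - 77*(-2))) - 21751 = (-32738 + (7 + 154)) - 21751 = (-32738 + 161) - 21751 = -32577 - 21751 = -54328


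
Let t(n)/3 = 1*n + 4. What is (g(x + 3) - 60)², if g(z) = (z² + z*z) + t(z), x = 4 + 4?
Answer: 51529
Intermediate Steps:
x = 8
t(n) = 12 + 3*n (t(n) = 3*(1*n + 4) = 3*(n + 4) = 3*(4 + n) = 12 + 3*n)
g(z) = 12 + 2*z² + 3*z (g(z) = (z² + z*z) + (12 + 3*z) = (z² + z²) + (12 + 3*z) = 2*z² + (12 + 3*z) = 12 + 2*z² + 3*z)
(g(x + 3) - 60)² = ((12 + 2*(8 + 3)² + 3*(8 + 3)) - 60)² = ((12 + 2*11² + 3*11) - 60)² = ((12 + 2*121 + 33) - 60)² = ((12 + 242 + 33) - 60)² = (287 - 60)² = 227² = 51529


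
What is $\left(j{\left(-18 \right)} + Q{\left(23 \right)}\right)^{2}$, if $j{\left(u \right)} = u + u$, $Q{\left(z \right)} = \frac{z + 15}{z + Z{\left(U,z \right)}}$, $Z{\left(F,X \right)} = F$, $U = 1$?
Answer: $\frac{170569}{144} \approx 1184.5$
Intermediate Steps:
$Q{\left(z \right)} = \frac{15 + z}{1 + z}$ ($Q{\left(z \right)} = \frac{z + 15}{z + 1} = \frac{15 + z}{1 + z}$)
$j{\left(u \right)} = 2 u$
$\left(j{\left(-18 \right)} + Q{\left(23 \right)}\right)^{2} = \left(2 \left(-18\right) + \frac{15 + 23}{1 + 23}\right)^{2} = \left(-36 + \frac{1}{24} \cdot 38\right)^{2} = \left(-36 + \frac{19}{12}\right)^{2} = \left(- \frac{413}{12}\right)^{2} = \frac{170569}{144}$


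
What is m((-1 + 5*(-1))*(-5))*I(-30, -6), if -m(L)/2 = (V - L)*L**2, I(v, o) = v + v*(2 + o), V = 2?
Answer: 4536000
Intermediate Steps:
m(L) = -2*L**2*(2 - L) (m(L) = -2*(2 - L)*L**2 = -2*L**2*(2 - L))
m((-1 + 5*(-1))*(-5))*I(-30, -6) = (2*((-1 + 5*(-1))*(-5))**2*(-2 + (-1 + 5*(-1))*(-5)))*(-30*(3 - 6)) = (2*((-1 - 5)*(-5))**2*(-2 + (-1 - 5)*(-5)))*(-30*(-3)) = (2*(-6*(-5))**2*(-2 - 6*(-5)))*90 = (2*30**2*(-2 + 30))*90 = (2*900*28)*90 = 50400*90 = 4536000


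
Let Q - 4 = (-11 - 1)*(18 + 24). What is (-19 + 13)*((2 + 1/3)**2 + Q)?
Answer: 8902/3 ≈ 2967.3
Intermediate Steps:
Q = -500 (Q = 4 + (-11 - 1)*(18 + 24) = 4 - 12*42 = 4 - 504 = -500)
(-19 + 13)*((2 + 1/3)**2 + Q) = (-19 + 13)*((2 + 1/3)**2 - 500) = -6*((2 + 1/3)**2 - 500) = -6*((7/3)**2 - 500) = -6*(49/9 - 500) = -6*(-4451/9) = 8902/3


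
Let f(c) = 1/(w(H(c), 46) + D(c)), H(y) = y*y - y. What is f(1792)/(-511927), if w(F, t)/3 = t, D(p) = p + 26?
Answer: -1/1001329212 ≈ -9.9867e-10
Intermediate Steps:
D(p) = 26 + p
H(y) = y² - y
w(F, t) = 3*t
f(c) = 1/(164 + c) (f(c) = 1/(3*46 + (26 + c)) = 1/(138 + (26 + c)) = 1/(164 + c))
f(1792)/(-511927) = 1/((164 + 1792)*(-511927)) = -1/511927/1956 = (1/1956)*(-1/511927) = -1/1001329212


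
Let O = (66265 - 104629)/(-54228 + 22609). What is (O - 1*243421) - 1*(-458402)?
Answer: 6797522603/31619 ≈ 2.1498e+5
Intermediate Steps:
O = 38364/31619 (O = -38364/(-31619) = -38364*(-1/31619) = 38364/31619 ≈ 1.2133)
(O - 1*243421) - 1*(-458402) = (38364/31619 - 1*243421) - 1*(-458402) = (38364/31619 - 243421) + 458402 = -7696690235/31619 + 458402 = 6797522603/31619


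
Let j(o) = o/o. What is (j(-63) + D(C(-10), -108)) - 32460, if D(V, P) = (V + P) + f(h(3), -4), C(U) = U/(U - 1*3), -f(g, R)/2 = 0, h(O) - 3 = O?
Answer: -423361/13 ≈ -32566.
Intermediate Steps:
h(O) = 3 + O
f(g, R) = 0 (f(g, R) = -2*0 = 0)
C(U) = U/(-3 + U) (C(U) = U/(U - 3) = U/(-3 + U))
D(V, P) = P + V (D(V, P) = (V + P) + 0 = (P + V) + 0 = P + V)
j(o) = 1
(j(-63) + D(C(-10), -108)) - 32460 = (1 + (-108 - 10/(-3 - 10))) - 32460 = (1 + (-108 - 10/(-13))) - 32460 = (1 + (-108 - 10*(-1/13))) - 32460 = (1 + (-108 + 10/13)) - 32460 = (1 - 1394/13) - 32460 = -1381/13 - 32460 = -423361/13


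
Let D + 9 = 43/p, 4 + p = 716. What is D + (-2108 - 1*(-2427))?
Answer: 220763/712 ≈ 310.06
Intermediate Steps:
p = 712 (p = -4 + 716 = 712)
D = -6365/712 (D = -9 + 43/712 = -6365/712 ≈ -8.9396)
D + (-2108 - 1*(-2427)) = -6365/712 + (-2108 - 1*(-2427)) = -6365/712 + (-2108 + 2427) = -6365/712 + 319 = 220763/712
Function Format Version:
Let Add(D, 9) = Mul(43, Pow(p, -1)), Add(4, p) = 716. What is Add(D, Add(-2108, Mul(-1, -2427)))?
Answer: Rational(220763, 712) ≈ 310.06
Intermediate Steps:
p = 712 (p = Add(-4, 716) = 712)
D = Rational(-6365, 712) (D = Add(-9, Mul(43, Pow(712, -1))) = Add(-9, Mul(43, Rational(1, 712))) = Add(-9, Rational(43, 712)) = Rational(-6365, 712) ≈ -8.9396)
Add(D, Add(-2108, Mul(-1, -2427))) = Add(Rational(-6365, 712), Add(-2108, Mul(-1, -2427))) = Add(Rational(-6365, 712), Add(-2108, 2427)) = Add(Rational(-6365, 712), 319) = Rational(220763, 712)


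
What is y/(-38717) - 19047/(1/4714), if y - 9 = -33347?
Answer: -3476304849748/38717 ≈ -8.9788e+7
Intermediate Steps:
y = -33338 (y = 9 - 33347 = -33338)
y/(-38717) - 19047/(1/4714) = -33338/(-38717) - 19047/(1/4714) = -33338*(-1/38717) - 19047/1/4714 = 33338/38717 - 19047*4714 = 33338/38717 - 89787558 = -3476304849748/38717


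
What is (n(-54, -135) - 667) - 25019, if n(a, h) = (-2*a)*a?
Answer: -31518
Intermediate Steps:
n(a, h) = -2*a²
(n(-54, -135) - 667) - 25019 = (-2*(-54)² - 667) - 25019 = (-2*2916 - 667) - 25019 = (-5832 - 667) - 25019 = -6499 - 25019 = -31518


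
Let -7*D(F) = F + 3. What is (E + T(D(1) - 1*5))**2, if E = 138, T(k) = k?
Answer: 859329/49 ≈ 17537.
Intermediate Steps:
D(F) = -3/7 - F/7 (D(F) = -(F + 3)/7 = -(3 + F)/7 = -3/7 - F/7)
(E + T(D(1) - 1*5))**2 = (138 + ((-3/7 - 1/7*1) - 1*5))**2 = (138 + ((-3/7 - 1/7) - 5))**2 = (138 + (-4/7 - 5))**2 = (138 - 39/7)**2 = (927/7)**2 = 859329/49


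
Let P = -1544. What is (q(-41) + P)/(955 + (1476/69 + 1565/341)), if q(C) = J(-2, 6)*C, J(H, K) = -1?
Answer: -11788029/7693832 ≈ -1.5321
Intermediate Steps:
q(C) = -C
(q(-41) + P)/(955 + (1476/69 + 1565/341)) = (-1*(-41) - 1544)/(955 + (1476/69 + 1565/341)) = (41 - 1544)/(955 + (1476*(1/69) + 1565*(1/341))) = -1503/(955 + (492/23 + 1565/341)) = -1503/(955 + 203767/7843) = -1503/7693832/7843 = -1503*7843/7693832 = -11788029/7693832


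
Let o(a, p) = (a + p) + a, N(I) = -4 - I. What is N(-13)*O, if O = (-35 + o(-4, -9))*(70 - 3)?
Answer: -31356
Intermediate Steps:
o(a, p) = p + 2*a
O = -3484 (O = (-35 + (-9 + 2*(-4)))*(70 - 3) = (-35 + (-9 - 8))*67 = (-35 - 17)*67 = -52*67 = -3484)
N(-13)*O = (-4 - 1*(-13))*(-3484) = (-4 + 13)*(-3484) = 9*(-3484) = -31356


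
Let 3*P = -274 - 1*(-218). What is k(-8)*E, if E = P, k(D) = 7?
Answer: -392/3 ≈ -130.67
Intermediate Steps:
P = -56/3 (P = (-274 - 1*(-218))/3 = (-274 + 218)/3 = (⅓)*(-56) = -56/3 ≈ -18.667)
E = -56/3 ≈ -18.667
k(-8)*E = 7*(-56/3) = -392/3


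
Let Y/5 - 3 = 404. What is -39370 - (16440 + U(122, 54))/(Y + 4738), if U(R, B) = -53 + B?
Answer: -266669451/6773 ≈ -39372.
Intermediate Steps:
Y = 2035 (Y = 15 + 5*404 = 15 + 2020 = 2035)
-39370 - (16440 + U(122, 54))/(Y + 4738) = -39370 - (16440 + (-53 + 54))/(2035 + 4738) = -39370 - (16440 + 1)/6773 = -39370 - 16441/6773 = -266669451/6773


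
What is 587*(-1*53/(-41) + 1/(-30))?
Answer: 909263/1230 ≈ 739.24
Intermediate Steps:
587*(-1*53/(-41) + 1/(-30)) = 587*(-53*(-1/41) + 1*(-1/30)) = 587*(53/41 - 1/30) = 587*(1549/1230) = 909263/1230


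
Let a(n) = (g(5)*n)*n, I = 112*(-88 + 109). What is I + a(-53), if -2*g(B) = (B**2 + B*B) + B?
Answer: -149791/2 ≈ -74896.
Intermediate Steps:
g(B) = -B**2 - B/2 (g(B) = -((B**2 + B*B) + B)/2 = -((B**2 + B**2) + B)/2 = -(2*B**2 + B)/2 = -(B + 2*B**2)/2 = -B**2 - B/2)
I = 2352 (I = 112*21 = 2352)
a(n) = -55*n**2/2 (a(n) = ((-1*5*(1/2 + 5))*n)*n = ((-1*5*11/2)*n)*n = (-55*n/2)*n = -55*n**2/2)
I + a(-53) = 2352 - 55/2*(-53)**2 = 2352 - 55/2*2809 = 2352 - 154495/2 = -149791/2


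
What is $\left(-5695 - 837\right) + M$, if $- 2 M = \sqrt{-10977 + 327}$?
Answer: $-6532 - \frac{5 i \sqrt{426}}{2} \approx -6532.0 - 51.599 i$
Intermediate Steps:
$M = - \frac{5 i \sqrt{426}}{2}$ ($M = - \frac{\sqrt{-10977 + 327}}{2} = - \frac{\sqrt{-10650}}{2} = - \frac{5 i \sqrt{426}}{2} \approx - 51.599 i$)
$\left(-5695 - 837\right) + M = \left(-5695 - 837\right) - \frac{5 i \sqrt{426}}{2} = -6532 - \frac{5 i \sqrt{426}}{2}$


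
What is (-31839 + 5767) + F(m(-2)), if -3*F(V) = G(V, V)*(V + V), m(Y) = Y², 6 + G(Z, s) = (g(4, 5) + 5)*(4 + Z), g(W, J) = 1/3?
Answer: -235528/9 ≈ -26170.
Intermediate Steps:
g(W, J) = ⅓
G(Z, s) = 46/3 + 16*Z/3 (G(Z, s) = -6 + (⅓ + 5)*(4 + Z) = -6 + 16*(4 + Z)/3 = -6 + (64/3 + 16*Z/3) = 46/3 + 16*Z/3)
F(V) = -2*V*(46/3 + 16*V/3)/3 (F(V) = -(46/3 + 16*V/3)*(V + V)/3 = -(46/3 + 16*V/3)*2*V/3 = -2*V*(46/3 + 16*V/3)/3)
(-31839 + 5767) + F(m(-2)) = (-31839 + 5767) - 4/9*(-2)²*(23 + 8*(-2)²) = -26072 - 4/9*4*(23 + 8*4) = -26072 - 4/9*4*(23 + 32) = -26072 - 4/9*4*55 = -26072 - 880/9 = -235528/9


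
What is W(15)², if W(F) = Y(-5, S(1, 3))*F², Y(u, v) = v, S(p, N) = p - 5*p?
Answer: 810000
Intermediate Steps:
S(p, N) = -4*p
W(F) = -4*F² (W(F) = (-4*1)*F² = -4*F²)
W(15)² = (-4*15²)² = (-4*225)² = (-900)² = 810000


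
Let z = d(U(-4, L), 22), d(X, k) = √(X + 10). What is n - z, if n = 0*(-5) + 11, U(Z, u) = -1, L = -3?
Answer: 8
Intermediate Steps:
d(X, k) = √(10 + X)
z = 3 (z = √(10 - 1) = √9 = 3)
n = 11 (n = 0 + 11 = 11)
n - z = 11 - 1*3 = 11 - 3 = 8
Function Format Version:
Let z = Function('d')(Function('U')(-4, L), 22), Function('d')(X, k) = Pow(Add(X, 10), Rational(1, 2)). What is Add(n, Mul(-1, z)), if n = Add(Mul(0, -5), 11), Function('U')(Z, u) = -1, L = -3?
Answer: 8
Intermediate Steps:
Function('d')(X, k) = Pow(Add(10, X), Rational(1, 2))
z = 3 (z = Pow(Add(10, -1), Rational(1, 2)) = Pow(9, Rational(1, 2)) = 3)
n = 11 (n = Add(0, 11) = 11)
Add(n, Mul(-1, z)) = Add(11, Mul(-1, 3)) = Add(11, -3) = 8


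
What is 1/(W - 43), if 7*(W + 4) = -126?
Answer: -1/65 ≈ -0.015385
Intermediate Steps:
W = -22 (W = -4 + (⅐)*(-126) = -4 - 18 = -22)
1/(W - 43) = 1/(-22 - 43) = 1/(-65) = -1/65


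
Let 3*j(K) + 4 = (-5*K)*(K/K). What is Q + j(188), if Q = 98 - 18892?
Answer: -57326/3 ≈ -19109.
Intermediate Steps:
j(K) = -4/3 - 5*K/3 (j(K) = -4/3 + ((-5*K)*(K/K))/3 = -4/3 + (-5*K*1)/3 = -4/3 + (-5*K)/3 = -4/3 - 5*K/3)
Q = -18794
Q + j(188) = -18794 + (-4/3 - 5/3*188) = -18794 + (-4/3 - 940/3) = -18794 - 944/3 = -57326/3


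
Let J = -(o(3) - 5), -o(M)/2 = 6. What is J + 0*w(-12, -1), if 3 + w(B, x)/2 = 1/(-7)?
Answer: 17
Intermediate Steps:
o(M) = -12 (o(M) = -2*6 = -12)
w(B, x) = -44/7 (w(B, x) = -6 + 2/(-7) = -6 + 2*(-⅐) = -6 - 2/7 = -44/7)
J = 17 (J = -(-12 - 5) = -1*(-17) = 17)
J + 0*w(-12, -1) = 17 + 0*(-44/7) = 17 + 0 = 17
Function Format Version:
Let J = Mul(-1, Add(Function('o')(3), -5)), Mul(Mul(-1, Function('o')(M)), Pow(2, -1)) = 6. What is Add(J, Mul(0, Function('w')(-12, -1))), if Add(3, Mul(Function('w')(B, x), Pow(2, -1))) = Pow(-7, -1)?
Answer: 17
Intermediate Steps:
Function('o')(M) = -12 (Function('o')(M) = Mul(-2, 6) = -12)
Function('w')(B, x) = Rational(-44, 7) (Function('w')(B, x) = Add(-6, Mul(2, Pow(-7, -1))) = Add(-6, Mul(2, Rational(-1, 7))) = Add(-6, Rational(-2, 7)) = Rational(-44, 7))
J = 17 (J = Mul(-1, Add(-12, -5)) = Mul(-1, -17) = 17)
Add(J, Mul(0, Function('w')(-12, -1))) = Add(17, Mul(0, Rational(-44, 7))) = Add(17, 0) = 17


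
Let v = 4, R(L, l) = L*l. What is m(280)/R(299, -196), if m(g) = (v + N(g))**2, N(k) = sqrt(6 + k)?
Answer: -(4 + sqrt(286))**2/58604 ≈ -0.0074618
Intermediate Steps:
m(g) = (4 + sqrt(6 + g))**2
m(280)/R(299, -196) = (4 + sqrt(6 + 280))**2/((299*(-196))) = (4 + sqrt(286))**2/(-58604) = (4 + sqrt(286))**2*(-1/58604) = -(4 + sqrt(286))**2/58604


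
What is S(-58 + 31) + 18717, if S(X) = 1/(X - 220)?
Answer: 4623098/247 ≈ 18717.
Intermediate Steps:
S(X) = 1/(-220 + X)
S(-58 + 31) + 18717 = 1/(-220 + (-58 + 31)) + 18717 = 1/(-220 - 27) + 18717 = 1/(-247) + 18717 = -1/247 + 18717 = 4623098/247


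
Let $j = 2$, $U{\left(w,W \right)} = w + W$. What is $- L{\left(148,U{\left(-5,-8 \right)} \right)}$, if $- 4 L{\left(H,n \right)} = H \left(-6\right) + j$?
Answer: $- \frac{443}{2} \approx -221.5$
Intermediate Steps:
$U{\left(w,W \right)} = W + w$
$L{\left(H,n \right)} = - \frac{1}{2} + \frac{3 H}{2}$ ($L{\left(H,n \right)} = - \frac{H \left(-6\right) + 2}{4} = - \frac{- 6 H + 2}{4} = - \frac{2 - 6 H}{4} = - \frac{1}{2} + \frac{3 H}{2}$)
$- L{\left(148,U{\left(-5,-8 \right)} \right)} = - (- \frac{1}{2} + \frac{3}{2} \cdot 148) = - (- \frac{1}{2} + 222) = \left(-1\right) \frac{443}{2} = - \frac{443}{2}$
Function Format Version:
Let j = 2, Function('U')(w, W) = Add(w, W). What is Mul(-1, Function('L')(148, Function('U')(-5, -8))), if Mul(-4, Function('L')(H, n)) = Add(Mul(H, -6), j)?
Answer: Rational(-443, 2) ≈ -221.50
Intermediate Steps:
Function('U')(w, W) = Add(W, w)
Function('L')(H, n) = Add(Rational(-1, 2), Mul(Rational(3, 2), H)) (Function('L')(H, n) = Mul(Rational(-1, 4), Add(Mul(H, -6), 2)) = Mul(Rational(-1, 4), Add(Mul(-6, H), 2)) = Mul(Rational(-1, 4), Add(2, Mul(-6, H))) = Add(Rational(-1, 2), Mul(Rational(3, 2), H)))
Mul(-1, Function('L')(148, Function('U')(-5, -8))) = Mul(-1, Add(Rational(-1, 2), Mul(Rational(3, 2), 148))) = Mul(-1, Add(Rational(-1, 2), 222)) = Mul(-1, Rational(443, 2)) = Rational(-443, 2)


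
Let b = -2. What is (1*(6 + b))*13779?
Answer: 55116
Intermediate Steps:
(1*(6 + b))*13779 = (1*(6 - 2))*13779 = (1*4)*13779 = 4*13779 = 55116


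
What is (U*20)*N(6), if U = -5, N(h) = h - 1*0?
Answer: -600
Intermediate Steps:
N(h) = h (N(h) = h + 0 = h)
(U*20)*N(6) = -5*20*6 = -100*6 = -600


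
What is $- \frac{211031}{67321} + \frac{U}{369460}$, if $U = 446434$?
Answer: $- \frac{23956564973}{12436208330} \approx -1.9264$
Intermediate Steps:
$- \frac{211031}{67321} + \frac{U}{369460} = - \frac{211031}{67321} + \frac{446434}{369460} = \left(-211031\right) \frac{1}{67321} + 446434 \cdot \frac{1}{369460} = - \frac{211031}{67321} + \frac{223217}{184730} = - \frac{23956564973}{12436208330}$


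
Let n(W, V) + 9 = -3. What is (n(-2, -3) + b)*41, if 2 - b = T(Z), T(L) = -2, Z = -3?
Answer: -328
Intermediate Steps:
b = 4 (b = 2 - 1*(-2) = 2 + 2 = 4)
n(W, V) = -12 (n(W, V) = -9 - 3 = -12)
(n(-2, -3) + b)*41 = (-12 + 4)*41 = -8*41 = -328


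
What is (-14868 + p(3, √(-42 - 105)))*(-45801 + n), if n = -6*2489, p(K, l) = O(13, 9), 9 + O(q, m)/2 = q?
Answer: 902522100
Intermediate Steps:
O(q, m) = -18 + 2*q
p(K, l) = 8 (p(K, l) = -18 + 2*13 = -18 + 26 = 8)
n = -14934
(-14868 + p(3, √(-42 - 105)))*(-45801 + n) = (-14868 + 8)*(-45801 - 14934) = -14860*(-60735) = 902522100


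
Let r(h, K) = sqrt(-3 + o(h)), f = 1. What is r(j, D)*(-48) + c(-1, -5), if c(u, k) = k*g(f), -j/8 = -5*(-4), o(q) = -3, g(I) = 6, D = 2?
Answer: -30 - 48*I*sqrt(6) ≈ -30.0 - 117.58*I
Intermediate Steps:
j = -160 (j = -(-40)*(-4) = -8*20 = -160)
c(u, k) = 6*k (c(u, k) = k*6 = 6*k)
r(h, K) = I*sqrt(6) (r(h, K) = sqrt(-3 - 3) = sqrt(-6) = I*sqrt(6))
r(j, D)*(-48) + c(-1, -5) = (I*sqrt(6))*(-48) + 6*(-5) = -48*I*sqrt(6) - 30 = -30 - 48*I*sqrt(6)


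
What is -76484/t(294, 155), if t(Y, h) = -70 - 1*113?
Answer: 76484/183 ≈ 417.95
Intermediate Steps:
t(Y, h) = -183 (t(Y, h) = -70 - 113 = -183)
-76484/t(294, 155) = -76484/(-183) = -76484*(-1/183) = 76484/183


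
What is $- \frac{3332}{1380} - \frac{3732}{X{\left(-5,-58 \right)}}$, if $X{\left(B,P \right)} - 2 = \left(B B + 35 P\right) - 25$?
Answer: $- \frac{33482}{58305} \approx -0.57426$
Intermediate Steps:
$X{\left(B,P \right)} = -23 + B^{2} + 35 P$ ($X{\left(B,P \right)} = 2 - \left(25 - 35 P - B B\right) = 2 - \left(25 - B^{2} - 35 P\right) = 2 + \left(-25 + B^{2} + 35 P\right) = -23 + B^{2} + 35 P$)
$- \frac{3332}{1380} - \frac{3732}{X{\left(-5,-58 \right)}} = - \frac{3332}{1380} - \frac{3732}{-23 + \left(-5\right)^{2} + 35 \left(-58\right)} = \left(-3332\right) \frac{1}{1380} - \frac{3732}{-23 + 25 - 2030} = - \frac{833}{345} - \frac{3732}{-2028} = - \frac{833}{345} - - \frac{311}{169} = - \frac{833}{345} + \frac{311}{169} = - \frac{33482}{58305}$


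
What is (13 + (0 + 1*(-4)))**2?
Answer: 81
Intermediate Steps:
(13 + (0 + 1*(-4)))**2 = (13 + (0 - 4))**2 = (13 - 4)**2 = 9**2 = 81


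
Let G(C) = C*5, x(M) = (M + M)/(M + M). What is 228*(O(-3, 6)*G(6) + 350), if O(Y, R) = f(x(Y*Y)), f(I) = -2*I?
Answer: 66120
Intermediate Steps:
x(M) = 1 (x(M) = (2*M)/((2*M)) = (2*M)*(1/(2*M)) = 1)
G(C) = 5*C
O(Y, R) = -2 (O(Y, R) = -2*1 = -2)
228*(O(-3, 6)*G(6) + 350) = 228*(-10*6 + 350) = 228*(-2*30 + 350) = 228*(-60 + 350) = 228*290 = 66120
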